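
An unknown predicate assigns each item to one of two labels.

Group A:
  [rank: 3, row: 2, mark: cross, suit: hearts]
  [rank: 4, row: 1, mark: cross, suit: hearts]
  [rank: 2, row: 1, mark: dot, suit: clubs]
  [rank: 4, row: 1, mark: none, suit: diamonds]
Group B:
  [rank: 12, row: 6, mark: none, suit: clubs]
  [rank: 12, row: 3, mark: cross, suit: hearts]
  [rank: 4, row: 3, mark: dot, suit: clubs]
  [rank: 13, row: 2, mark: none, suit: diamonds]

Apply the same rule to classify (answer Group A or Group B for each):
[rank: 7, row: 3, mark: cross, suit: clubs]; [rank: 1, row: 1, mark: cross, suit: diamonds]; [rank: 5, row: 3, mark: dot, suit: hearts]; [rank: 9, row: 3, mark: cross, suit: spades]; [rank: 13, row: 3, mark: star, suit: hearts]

The simplest hypothesis consistent with all the labels is: row ≤ 2 AND rank ≤ 4.
Group B: [rank: 7, row: 3, mark: cross, suit: clubs], since row = 3, rank = 7.
Group A: [rank: 1, row: 1, mark: cross, suit: diamonds], since row = 1, rank = 1.
Group B: [rank: 5, row: 3, mark: dot, suit: hearts], since row = 3, rank = 5.
Group B: [rank: 9, row: 3, mark: cross, suit: spades], since row = 3, rank = 9.
Group B: [rank: 13, row: 3, mark: star, suit: hearts], since row = 3, rank = 13.

Group B, Group A, Group B, Group B, Group B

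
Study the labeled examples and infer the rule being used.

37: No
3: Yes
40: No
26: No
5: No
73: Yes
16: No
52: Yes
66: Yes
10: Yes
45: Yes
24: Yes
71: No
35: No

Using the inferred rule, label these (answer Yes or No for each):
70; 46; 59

No, No, Yes

Every 'Yes' example satisfies: ≡ 3 (mod 7). None of the 'No' examples do.
70: 70 mod 7 = 0, fails the rule → No.
46: 46 mod 7 = 4, fails the rule → No.
59: 59 mod 7 = 3, passes → Yes.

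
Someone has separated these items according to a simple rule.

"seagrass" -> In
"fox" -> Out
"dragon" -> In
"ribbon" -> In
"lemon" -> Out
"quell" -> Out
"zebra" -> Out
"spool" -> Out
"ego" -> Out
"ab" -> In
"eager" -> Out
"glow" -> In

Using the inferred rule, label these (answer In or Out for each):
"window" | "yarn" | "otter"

In, In, Out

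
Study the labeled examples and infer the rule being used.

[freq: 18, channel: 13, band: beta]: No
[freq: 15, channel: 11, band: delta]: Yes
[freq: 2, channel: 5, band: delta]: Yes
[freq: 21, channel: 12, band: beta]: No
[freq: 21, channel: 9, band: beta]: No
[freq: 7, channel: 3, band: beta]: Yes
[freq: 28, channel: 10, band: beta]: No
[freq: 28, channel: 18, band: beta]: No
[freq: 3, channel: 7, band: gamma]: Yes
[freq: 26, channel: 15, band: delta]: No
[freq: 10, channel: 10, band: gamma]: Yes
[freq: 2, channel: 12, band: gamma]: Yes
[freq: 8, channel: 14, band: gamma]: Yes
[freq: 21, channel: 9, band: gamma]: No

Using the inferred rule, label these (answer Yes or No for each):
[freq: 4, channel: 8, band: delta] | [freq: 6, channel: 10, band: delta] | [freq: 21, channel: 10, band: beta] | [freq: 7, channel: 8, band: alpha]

Every 'Yes' example satisfies: freq ≤ 15. None of the 'No' examples do.

Yes, Yes, No, Yes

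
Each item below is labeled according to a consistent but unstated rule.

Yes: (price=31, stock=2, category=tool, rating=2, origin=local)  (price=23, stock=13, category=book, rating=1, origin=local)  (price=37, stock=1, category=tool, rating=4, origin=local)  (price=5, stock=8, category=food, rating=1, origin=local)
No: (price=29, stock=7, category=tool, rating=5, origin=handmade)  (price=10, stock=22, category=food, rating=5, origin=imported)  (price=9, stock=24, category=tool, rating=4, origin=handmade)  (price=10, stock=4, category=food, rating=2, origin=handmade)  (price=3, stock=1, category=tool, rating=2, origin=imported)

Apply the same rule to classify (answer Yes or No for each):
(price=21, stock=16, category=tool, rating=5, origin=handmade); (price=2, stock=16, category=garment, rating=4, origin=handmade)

Rule: origin is local. This holds for each 'Yes' example and fails for each 'No' one.
(price=21, stock=16, category=tool, rating=5, origin=handmade) — origin is handmade, hence No. (price=2, stock=16, category=garment, rating=4, origin=handmade) — origin is handmade, hence No.

No, No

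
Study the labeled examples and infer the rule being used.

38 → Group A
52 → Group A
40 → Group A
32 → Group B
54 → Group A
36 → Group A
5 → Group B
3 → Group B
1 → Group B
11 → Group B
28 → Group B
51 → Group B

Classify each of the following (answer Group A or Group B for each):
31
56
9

Group B, Group A, Group B

One predicate separates the groups cleanly: even AND at least 36.
31: 31 is odd, 31 < 36 — doesn't match, so Group B.
56: 56 is even, 56 ≥ 36 — matches, so Group A.
9: 9 is odd, 9 < 36 — doesn't match, so Group B.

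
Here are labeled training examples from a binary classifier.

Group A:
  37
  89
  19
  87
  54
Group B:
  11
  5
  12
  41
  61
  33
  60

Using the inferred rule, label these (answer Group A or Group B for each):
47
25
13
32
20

Group A, Group B, Group B, Group B, Group B

A rule that fits every label: digit sum ≥ 8 — true of each 'Group A' example, false of each 'Group B' one.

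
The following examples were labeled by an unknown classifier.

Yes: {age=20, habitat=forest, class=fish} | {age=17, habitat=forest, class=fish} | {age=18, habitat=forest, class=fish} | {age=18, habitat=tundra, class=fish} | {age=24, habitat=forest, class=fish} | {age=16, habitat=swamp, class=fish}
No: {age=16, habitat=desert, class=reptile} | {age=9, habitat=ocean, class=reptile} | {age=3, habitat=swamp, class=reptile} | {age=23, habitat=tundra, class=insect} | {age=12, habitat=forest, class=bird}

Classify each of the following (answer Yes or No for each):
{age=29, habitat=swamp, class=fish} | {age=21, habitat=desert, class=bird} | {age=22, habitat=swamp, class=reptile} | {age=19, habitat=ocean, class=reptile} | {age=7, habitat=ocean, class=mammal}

Yes, No, No, No, No

Every 'Yes' example satisfies: class is fish. None of the 'No' examples do.
{age=29, habitat=swamp, class=fish}: Yes (class is fish).
{age=21, habitat=desert, class=bird}: No (class is bird).
{age=22, habitat=swamp, class=reptile}: No (class is reptile).
{age=19, habitat=ocean, class=reptile}: No (class is reptile).
{age=7, habitat=ocean, class=mammal}: No (class is mammal).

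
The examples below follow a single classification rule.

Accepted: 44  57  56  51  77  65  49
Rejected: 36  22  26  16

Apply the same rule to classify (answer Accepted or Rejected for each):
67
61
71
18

Accepted, Accepted, Accepted, Rejected

The common property of the 'Accepted' items is: at least 44. No 'Rejected' item has it.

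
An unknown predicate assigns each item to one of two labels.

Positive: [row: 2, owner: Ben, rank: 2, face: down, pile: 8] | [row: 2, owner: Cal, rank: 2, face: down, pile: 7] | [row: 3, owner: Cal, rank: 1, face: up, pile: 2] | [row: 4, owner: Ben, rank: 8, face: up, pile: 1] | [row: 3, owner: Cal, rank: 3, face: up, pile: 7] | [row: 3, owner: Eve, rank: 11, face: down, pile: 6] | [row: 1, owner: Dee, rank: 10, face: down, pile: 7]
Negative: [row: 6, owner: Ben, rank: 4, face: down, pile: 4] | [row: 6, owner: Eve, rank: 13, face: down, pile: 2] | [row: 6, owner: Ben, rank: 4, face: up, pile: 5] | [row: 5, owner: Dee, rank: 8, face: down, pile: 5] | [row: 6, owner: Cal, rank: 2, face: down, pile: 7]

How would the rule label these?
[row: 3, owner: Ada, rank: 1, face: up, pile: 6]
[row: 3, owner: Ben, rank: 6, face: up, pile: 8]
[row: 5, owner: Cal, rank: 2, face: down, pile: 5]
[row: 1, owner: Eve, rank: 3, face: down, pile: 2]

Positive, Positive, Negative, Positive

The common property of the 'Positive' items is: row ≤ 4. No 'Negative' item has it.
Positive: [row: 3, owner: Ada, rank: 1, face: up, pile: 6], since row = 3.
Positive: [row: 3, owner: Ben, rank: 6, face: up, pile: 8], since row = 3.
Negative: [row: 5, owner: Cal, rank: 2, face: down, pile: 5], since row = 5.
Positive: [row: 1, owner: Eve, rank: 3, face: down, pile: 2], since row = 1.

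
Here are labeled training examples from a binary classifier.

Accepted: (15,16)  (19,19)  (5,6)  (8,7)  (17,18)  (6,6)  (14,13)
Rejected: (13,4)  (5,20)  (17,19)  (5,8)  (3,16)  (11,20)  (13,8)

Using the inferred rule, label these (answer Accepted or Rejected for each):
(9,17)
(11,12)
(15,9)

One predicate separates the groups cleanly: |first − second| ≤ 1.
(9,17): |9−17| = 8, does not pass → Rejected. (11,12): |11−12| = 1, matches → Accepted. (15,9): |15−9| = 6, does not pass → Rejected.

Rejected, Accepted, Rejected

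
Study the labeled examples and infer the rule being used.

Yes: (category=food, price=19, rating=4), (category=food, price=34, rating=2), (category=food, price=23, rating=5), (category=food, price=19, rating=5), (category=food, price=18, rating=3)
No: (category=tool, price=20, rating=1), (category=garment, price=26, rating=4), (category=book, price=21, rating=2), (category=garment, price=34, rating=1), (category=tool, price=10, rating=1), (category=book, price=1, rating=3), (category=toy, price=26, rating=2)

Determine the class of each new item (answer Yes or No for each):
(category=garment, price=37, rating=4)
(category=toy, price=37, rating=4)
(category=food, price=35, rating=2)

No, No, Yes

The simplest hypothesis consistent with all the labels is: category is food.
(category=garment, price=37, rating=4) → category is garment → No. (category=toy, price=37, rating=4) → category is toy → No. (category=food, price=35, rating=2) → category is food → Yes.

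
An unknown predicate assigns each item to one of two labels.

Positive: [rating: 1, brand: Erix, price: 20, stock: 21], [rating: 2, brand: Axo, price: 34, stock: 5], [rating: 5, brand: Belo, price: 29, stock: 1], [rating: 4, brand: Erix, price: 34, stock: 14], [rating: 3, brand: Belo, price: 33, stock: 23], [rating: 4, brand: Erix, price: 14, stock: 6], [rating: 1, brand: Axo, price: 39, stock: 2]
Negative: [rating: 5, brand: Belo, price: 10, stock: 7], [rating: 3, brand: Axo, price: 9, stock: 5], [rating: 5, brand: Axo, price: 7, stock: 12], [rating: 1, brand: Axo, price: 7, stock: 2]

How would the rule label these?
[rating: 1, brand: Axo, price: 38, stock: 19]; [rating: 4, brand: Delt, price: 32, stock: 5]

Positive, Positive

Every 'Positive' example satisfies: price ≥ 14. None of the 'Negative' examples do.
[rating: 1, brand: Axo, price: 38, stock: 19] → price = 38 → Positive. [rating: 4, brand: Delt, price: 32, stock: 5] → price = 32 → Positive.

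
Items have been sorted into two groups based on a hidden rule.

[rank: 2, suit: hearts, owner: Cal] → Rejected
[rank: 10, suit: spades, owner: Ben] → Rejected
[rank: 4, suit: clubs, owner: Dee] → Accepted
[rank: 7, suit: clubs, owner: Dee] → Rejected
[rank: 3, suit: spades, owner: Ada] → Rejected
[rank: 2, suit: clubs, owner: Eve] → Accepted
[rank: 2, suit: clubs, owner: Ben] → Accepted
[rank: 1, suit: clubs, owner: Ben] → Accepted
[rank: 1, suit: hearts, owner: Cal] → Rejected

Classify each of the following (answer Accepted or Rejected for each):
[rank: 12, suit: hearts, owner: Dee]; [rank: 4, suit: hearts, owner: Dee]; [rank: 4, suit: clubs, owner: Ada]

Rejected, Rejected, Accepted

The rule appears to be: suit is clubs AND rank ≤ 4.
[rank: 12, suit: hearts, owner: Dee]: Rejected (suit is hearts, rank = 12). [rank: 4, suit: hearts, owner: Dee]: Rejected (suit is hearts, rank = 4). [rank: 4, suit: clubs, owner: Ada]: Accepted (suit is clubs, rank = 4).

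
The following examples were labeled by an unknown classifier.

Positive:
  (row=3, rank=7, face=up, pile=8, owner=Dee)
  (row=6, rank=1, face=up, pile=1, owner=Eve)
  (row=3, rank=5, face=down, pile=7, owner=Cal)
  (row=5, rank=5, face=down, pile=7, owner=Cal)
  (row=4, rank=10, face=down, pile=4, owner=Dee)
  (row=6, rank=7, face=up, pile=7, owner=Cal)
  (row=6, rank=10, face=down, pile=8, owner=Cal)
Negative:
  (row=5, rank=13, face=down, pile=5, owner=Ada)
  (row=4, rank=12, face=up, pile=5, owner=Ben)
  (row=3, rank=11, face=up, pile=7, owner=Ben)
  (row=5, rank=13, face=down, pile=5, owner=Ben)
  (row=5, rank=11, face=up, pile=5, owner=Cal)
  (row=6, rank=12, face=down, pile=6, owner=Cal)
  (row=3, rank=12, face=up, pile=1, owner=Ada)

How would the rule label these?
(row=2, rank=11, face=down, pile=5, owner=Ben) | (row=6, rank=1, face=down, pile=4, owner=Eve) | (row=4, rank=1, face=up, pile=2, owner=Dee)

Rule: rank ≤ 10. This holds for each 'Positive' example and fails for each 'Negative' one.
(row=2, rank=11, face=down, pile=5, owner=Ben) — rank = 11, hence Negative.
(row=6, rank=1, face=down, pile=4, owner=Eve) — rank = 1, hence Positive.
(row=4, rank=1, face=up, pile=2, owner=Dee) — rank = 1, hence Positive.

Negative, Positive, Positive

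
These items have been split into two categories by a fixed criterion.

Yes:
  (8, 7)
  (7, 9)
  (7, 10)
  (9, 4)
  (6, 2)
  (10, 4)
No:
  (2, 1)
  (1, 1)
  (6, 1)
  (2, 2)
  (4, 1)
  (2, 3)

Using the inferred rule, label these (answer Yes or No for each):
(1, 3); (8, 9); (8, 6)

No, Yes, Yes

The classifier is using: sum ≥ 8.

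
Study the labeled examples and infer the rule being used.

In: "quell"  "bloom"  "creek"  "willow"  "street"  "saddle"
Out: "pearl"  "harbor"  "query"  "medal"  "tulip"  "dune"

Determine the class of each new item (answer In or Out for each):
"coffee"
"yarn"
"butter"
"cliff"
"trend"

In, Out, In, In, Out

The pattern is that an item is 'In' exactly when: has a double letter.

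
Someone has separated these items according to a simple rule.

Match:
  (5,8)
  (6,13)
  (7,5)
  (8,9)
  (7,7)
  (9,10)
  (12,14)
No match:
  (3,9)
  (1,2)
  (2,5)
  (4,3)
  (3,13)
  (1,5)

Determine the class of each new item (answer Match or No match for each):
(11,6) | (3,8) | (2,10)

Match, No match, No match

The common property of the 'Match' items is: first ≥ 5. No 'No match' item has it.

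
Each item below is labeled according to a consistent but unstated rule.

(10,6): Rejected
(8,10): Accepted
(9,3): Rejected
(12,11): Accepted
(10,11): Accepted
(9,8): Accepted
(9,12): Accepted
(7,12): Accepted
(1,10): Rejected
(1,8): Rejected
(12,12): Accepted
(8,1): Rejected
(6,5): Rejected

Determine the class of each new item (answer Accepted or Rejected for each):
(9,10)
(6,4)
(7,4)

Accepted, Rejected, Rejected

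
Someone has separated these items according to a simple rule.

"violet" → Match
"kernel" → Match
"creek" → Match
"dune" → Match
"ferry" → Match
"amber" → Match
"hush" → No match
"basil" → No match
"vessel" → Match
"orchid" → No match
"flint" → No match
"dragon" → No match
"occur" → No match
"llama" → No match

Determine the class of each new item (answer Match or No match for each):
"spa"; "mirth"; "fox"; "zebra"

No match, No match, No match, Match

Comparing the two groups points to one rule — contains 'e'.
"spa": No match (no 'e'). "mirth": No match (no 'e'). "fox": No match (no 'e'). "zebra": Match (has 'e').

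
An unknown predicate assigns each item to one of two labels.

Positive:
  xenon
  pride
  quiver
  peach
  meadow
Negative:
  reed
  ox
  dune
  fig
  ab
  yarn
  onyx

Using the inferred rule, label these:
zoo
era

Negative, Negative

The rule appears to be: length ≥ 5.
zoo → length 3 → Negative.
era → length 3 → Negative.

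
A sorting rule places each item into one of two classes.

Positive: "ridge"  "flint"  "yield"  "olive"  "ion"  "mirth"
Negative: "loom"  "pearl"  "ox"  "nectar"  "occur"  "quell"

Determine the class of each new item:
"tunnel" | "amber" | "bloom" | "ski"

Looking at the examples, the only property every 'Positive' case has and every 'Negative' case lacks is: contains 'i'.
"tunnel": no 'i' — doesn't qualify, so Negative. "amber": no 'i' — doesn't qualify, so Negative. "bloom": no 'i' — doesn't qualify, so Negative. "ski": has 'i' — has this property, so Positive.

Negative, Negative, Negative, Positive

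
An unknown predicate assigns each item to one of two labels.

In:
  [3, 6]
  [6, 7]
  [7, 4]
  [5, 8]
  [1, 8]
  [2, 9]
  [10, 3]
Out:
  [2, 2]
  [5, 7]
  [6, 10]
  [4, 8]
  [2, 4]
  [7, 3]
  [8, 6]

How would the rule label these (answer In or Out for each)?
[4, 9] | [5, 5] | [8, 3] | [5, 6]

In, Out, In, In

'In' ⟺ sum is odd.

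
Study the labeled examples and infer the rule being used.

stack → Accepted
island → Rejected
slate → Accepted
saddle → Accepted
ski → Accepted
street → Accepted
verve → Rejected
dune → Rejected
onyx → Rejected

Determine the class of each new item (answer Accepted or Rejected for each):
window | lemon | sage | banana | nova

Rejected, Rejected, Accepted, Rejected, Rejected

Comparing the two groups points to one rule — starts with 's'.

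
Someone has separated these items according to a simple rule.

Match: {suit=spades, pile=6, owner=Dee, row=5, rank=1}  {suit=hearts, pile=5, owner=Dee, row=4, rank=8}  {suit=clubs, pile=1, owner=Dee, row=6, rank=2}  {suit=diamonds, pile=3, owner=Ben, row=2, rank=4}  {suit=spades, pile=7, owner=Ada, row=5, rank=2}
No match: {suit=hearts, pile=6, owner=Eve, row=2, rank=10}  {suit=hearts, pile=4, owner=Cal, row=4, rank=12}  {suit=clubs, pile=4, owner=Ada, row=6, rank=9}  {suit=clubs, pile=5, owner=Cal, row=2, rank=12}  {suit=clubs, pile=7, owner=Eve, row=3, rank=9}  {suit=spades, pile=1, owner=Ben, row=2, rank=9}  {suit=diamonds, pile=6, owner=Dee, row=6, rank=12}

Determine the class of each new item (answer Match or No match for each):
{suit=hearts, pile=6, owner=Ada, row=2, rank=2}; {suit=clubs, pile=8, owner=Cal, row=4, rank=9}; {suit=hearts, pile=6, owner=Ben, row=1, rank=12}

Match, No match, No match

The classifier is using: rank ≤ 8.
Match: {suit=hearts, pile=6, owner=Ada, row=2, rank=2}, since rank = 2. No match: {suit=clubs, pile=8, owner=Cal, row=4, rank=9}, since rank = 9. No match: {suit=hearts, pile=6, owner=Ben, row=1, rank=12}, since rank = 12.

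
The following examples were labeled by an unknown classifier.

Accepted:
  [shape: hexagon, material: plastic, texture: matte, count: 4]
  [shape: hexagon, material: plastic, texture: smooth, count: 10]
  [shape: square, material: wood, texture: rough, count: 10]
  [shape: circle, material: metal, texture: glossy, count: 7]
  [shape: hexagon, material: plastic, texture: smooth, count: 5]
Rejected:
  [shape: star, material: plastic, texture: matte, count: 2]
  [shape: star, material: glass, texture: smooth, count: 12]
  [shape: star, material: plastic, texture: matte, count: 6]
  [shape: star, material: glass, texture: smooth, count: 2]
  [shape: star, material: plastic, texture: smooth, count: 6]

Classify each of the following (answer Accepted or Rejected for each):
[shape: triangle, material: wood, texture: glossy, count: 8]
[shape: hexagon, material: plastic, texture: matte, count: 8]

Accepted, Accepted

Checking candidate rules against both groups, what survives is: shape is not star.
[shape: triangle, material: wood, texture: glossy, count: 8]: shape is triangle, satisfies this → Accepted. [shape: hexagon, material: plastic, texture: matte, count: 8]: shape is hexagon, satisfies this → Accepted.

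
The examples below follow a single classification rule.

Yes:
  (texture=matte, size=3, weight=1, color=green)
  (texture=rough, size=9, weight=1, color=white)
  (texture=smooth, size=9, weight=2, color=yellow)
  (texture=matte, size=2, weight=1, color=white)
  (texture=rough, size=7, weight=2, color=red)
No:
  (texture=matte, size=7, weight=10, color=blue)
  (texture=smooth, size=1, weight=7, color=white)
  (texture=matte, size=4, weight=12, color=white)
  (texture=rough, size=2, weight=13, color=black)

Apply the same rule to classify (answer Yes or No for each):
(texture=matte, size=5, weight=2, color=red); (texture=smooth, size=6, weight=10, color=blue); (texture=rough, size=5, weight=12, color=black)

Yes, No, No

Rule: weight ≤ 2. This holds for each 'Yes' example and fails for each 'No' one.
(texture=matte, size=5, weight=2, color=red): weight = 2 — matches, so Yes.
(texture=smooth, size=6, weight=10, color=blue): weight = 10 — lacks this property, so No.
(texture=rough, size=5, weight=12, color=black): weight = 12 — lacks this property, so No.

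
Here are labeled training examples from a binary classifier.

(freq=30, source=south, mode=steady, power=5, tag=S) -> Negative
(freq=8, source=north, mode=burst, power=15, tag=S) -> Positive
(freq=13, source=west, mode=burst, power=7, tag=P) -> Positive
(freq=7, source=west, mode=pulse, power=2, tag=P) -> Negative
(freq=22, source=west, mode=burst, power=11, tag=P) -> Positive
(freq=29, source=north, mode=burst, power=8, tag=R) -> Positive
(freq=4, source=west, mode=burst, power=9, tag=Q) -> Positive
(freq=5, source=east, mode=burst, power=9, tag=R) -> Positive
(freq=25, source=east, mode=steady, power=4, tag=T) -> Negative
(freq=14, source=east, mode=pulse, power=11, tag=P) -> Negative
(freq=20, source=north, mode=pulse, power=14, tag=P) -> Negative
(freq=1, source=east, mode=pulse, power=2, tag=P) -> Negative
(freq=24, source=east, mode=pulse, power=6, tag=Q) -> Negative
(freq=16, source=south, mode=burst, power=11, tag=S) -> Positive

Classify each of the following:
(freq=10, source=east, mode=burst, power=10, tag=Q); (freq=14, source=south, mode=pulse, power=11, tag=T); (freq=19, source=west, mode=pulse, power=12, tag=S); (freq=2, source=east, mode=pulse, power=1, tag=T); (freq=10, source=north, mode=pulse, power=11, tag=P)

Positive, Negative, Negative, Negative, Negative

Every 'Positive' example satisfies: mode is burst. None of the 'Negative' examples do.
(freq=10, source=east, mode=burst, power=10, tag=Q): mode is burst — checks out, so Positive. (freq=14, source=south, mode=pulse, power=11, tag=T): mode is pulse — does not satisfy this, so Negative. (freq=19, source=west, mode=pulse, power=12, tag=S): mode is pulse — does not satisfy this, so Negative. (freq=2, source=east, mode=pulse, power=1, tag=T): mode is pulse — does not satisfy this, so Negative. (freq=10, source=north, mode=pulse, power=11, tag=P): mode is pulse — does not satisfy this, so Negative.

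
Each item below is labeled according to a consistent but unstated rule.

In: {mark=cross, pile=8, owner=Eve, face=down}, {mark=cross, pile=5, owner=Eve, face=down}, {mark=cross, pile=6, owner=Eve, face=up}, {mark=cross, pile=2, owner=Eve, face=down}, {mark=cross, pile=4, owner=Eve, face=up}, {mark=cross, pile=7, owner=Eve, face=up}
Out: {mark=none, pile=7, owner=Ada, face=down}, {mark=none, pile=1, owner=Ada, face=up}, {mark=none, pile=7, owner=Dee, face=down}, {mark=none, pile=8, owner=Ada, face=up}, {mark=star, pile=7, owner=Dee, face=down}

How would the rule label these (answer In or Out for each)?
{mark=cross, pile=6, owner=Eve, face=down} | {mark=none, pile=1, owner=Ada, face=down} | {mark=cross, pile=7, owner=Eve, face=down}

A rule that fits every label: owner is Eve — true of each 'In' example, false of each 'Out' one.
{mark=cross, pile=6, owner=Eve, face=down} — owner is Eve, hence In. {mark=none, pile=1, owner=Ada, face=down} — owner is Ada, hence Out. {mark=cross, pile=7, owner=Eve, face=down} — owner is Eve, hence In.

In, Out, In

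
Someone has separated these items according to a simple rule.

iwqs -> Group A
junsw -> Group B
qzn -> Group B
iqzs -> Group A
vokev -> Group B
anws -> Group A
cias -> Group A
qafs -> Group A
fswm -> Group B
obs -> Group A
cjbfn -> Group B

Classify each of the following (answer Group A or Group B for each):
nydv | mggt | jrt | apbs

Group B, Group B, Group B, Group A

Every 'Group A' example satisfies: ends with 's'. None of the 'Group B' examples do.
nydv → ends with 'v' → Group B. mggt → ends with 't' → Group B. jrt → ends with 't' → Group B. apbs → ends with 's' → Group A.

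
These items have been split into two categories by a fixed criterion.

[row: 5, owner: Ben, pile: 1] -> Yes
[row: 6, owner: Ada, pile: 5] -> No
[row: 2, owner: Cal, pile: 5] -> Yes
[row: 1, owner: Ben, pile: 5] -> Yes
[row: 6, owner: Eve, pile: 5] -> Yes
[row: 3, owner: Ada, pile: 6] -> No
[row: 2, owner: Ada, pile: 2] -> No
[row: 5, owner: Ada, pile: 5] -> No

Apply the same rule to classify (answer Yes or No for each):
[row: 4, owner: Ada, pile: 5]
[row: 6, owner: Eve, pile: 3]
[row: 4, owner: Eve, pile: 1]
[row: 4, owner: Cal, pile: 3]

No, Yes, Yes, Yes

The common property of the 'Yes' items is: owner is not Ada. No 'No' item has it.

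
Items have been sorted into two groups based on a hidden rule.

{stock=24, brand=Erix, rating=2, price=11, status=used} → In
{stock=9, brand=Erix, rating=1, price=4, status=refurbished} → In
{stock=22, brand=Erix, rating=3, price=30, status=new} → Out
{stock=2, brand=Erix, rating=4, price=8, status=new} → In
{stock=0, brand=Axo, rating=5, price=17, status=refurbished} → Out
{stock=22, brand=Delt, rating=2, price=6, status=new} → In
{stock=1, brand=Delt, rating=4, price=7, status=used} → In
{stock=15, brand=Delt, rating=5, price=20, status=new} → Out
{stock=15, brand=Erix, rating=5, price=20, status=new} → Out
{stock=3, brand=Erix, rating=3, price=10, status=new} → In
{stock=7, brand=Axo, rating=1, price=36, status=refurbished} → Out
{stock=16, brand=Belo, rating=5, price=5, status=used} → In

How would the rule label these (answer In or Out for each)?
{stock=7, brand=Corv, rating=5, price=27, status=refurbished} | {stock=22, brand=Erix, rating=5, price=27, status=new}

All 'In' examples share one property — price ≤ 11 — and every 'Out' example lacks it.

Out, Out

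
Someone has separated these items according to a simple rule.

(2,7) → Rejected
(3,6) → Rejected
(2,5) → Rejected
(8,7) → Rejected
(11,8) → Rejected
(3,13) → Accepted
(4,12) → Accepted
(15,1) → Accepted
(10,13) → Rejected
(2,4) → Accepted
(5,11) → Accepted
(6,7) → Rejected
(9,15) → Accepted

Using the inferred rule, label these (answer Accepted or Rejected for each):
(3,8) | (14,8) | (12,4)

Rejected, Accepted, Accepted

The rule appears to be: sum is even.
(3,8): Rejected (3+8 = 11). (14,8): Accepted (14+8 = 22). (12,4): Accepted (12+4 = 16).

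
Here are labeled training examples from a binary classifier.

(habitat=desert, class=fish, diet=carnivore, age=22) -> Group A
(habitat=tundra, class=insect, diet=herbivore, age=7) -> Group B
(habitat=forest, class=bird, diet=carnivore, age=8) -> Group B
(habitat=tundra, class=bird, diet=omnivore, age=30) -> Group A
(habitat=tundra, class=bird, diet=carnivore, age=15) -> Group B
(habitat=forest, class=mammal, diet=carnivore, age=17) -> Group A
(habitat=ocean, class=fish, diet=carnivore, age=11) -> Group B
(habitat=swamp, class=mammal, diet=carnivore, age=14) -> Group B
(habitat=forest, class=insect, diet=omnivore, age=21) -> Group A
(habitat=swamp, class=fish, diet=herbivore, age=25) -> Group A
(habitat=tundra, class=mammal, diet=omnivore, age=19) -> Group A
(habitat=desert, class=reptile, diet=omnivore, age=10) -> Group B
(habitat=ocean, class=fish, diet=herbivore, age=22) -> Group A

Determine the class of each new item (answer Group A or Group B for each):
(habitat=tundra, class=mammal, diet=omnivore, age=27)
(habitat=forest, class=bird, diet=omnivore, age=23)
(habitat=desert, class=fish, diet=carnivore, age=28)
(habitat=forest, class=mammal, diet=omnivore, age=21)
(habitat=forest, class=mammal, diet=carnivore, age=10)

'Group A' ⟺ age ≥ 17.
(habitat=tundra, class=mammal, diet=omnivore, age=27): Group A (age = 27).
(habitat=forest, class=bird, diet=omnivore, age=23): Group A (age = 23).
(habitat=desert, class=fish, diet=carnivore, age=28): Group A (age = 28).
(habitat=forest, class=mammal, diet=omnivore, age=21): Group A (age = 21).
(habitat=forest, class=mammal, diet=carnivore, age=10): Group B (age = 10).

Group A, Group A, Group A, Group A, Group B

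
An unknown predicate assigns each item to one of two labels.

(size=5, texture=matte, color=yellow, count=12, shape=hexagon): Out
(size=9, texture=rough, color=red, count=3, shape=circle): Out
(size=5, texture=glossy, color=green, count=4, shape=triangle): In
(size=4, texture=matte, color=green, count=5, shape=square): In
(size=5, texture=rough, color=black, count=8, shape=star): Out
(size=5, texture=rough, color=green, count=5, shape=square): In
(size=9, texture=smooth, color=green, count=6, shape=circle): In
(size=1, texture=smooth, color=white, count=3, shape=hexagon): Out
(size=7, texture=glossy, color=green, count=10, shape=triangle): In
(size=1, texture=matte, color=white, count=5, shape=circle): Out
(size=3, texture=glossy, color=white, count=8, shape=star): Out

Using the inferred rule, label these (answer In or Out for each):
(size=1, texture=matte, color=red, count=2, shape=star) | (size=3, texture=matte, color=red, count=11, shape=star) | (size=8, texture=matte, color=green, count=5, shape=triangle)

Out, Out, In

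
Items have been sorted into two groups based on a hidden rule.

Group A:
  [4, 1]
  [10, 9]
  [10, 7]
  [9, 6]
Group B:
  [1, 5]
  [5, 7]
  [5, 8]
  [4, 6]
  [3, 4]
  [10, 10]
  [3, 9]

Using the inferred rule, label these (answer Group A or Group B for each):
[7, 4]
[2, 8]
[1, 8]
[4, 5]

Looking at the examples, the only property every 'Group A' case has and every 'Group B' case lacks is: first > second.
[7, 4]: 7 > 4, passes → Group A. [2, 8]: 2 < 8, doesn't qualify → Group B. [1, 8]: 1 < 8, doesn't qualify → Group B. [4, 5]: 4 < 5, doesn't qualify → Group B.

Group A, Group B, Group B, Group B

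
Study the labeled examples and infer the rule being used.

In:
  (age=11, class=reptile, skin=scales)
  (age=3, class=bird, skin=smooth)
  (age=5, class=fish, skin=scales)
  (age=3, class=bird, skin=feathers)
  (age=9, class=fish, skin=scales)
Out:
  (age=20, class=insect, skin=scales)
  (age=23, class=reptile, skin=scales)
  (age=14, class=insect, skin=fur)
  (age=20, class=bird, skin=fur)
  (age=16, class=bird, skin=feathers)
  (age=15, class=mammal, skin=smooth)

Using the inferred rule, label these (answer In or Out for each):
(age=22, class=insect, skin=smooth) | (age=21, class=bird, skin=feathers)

The common property of the 'In' items is: age ≤ 11. No 'Out' item has it.
(age=22, class=insect, skin=smooth): Out (age = 22).
(age=21, class=bird, skin=feathers): Out (age = 21).

Out, Out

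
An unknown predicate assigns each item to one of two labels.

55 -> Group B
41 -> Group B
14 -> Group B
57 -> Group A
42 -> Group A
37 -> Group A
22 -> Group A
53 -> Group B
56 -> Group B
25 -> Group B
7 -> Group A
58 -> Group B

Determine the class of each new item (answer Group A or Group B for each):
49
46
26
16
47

Group B, Group B, Group B, Group B, Group A

The common property of the 'Group A' items is: ≡ 2 (mod 5). No 'Group B' item has it.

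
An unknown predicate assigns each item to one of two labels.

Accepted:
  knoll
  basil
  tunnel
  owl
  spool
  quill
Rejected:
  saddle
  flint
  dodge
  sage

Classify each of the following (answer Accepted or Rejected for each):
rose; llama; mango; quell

Rejected, Rejected, Rejected, Accepted

The rule appears to be: ends with 'l'.
rose — ends with 'e', hence Rejected.
llama — ends with 'a', hence Rejected.
mango — ends with 'o', hence Rejected.
quell — ends with 'l', hence Accepted.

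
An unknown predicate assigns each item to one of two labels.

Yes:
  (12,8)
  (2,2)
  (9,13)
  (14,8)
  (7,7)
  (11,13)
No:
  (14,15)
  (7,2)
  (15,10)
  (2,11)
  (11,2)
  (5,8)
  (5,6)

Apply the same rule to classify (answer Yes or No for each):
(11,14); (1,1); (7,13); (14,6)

No, Yes, Yes, Yes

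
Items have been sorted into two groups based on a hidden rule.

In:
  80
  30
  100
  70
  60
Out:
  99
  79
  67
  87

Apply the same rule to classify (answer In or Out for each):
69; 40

One predicate separates the groups cleanly: even.
69: Out (69 is odd). 40: In (40 is even).

Out, In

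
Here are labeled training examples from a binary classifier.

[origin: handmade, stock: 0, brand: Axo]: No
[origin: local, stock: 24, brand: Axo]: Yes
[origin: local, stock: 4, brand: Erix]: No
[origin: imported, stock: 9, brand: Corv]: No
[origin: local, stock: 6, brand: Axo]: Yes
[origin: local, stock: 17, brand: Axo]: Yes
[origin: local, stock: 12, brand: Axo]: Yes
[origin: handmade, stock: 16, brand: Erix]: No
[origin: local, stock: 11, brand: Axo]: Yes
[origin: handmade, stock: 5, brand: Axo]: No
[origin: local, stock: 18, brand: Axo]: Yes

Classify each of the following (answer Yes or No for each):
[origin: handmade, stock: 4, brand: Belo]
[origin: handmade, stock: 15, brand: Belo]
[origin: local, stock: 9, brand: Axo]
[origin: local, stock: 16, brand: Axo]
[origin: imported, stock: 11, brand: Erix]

The classifier is using: origin is local AND brand is Axo.
No: [origin: handmade, stock: 4, brand: Belo], since origin is handmade, brand is Belo. No: [origin: handmade, stock: 15, brand: Belo], since origin is handmade, brand is Belo. Yes: [origin: local, stock: 9, brand: Axo], since origin is local, brand is Axo. Yes: [origin: local, stock: 16, brand: Axo], since origin is local, brand is Axo. No: [origin: imported, stock: 11, brand: Erix], since origin is imported, brand is Erix.

No, No, Yes, Yes, No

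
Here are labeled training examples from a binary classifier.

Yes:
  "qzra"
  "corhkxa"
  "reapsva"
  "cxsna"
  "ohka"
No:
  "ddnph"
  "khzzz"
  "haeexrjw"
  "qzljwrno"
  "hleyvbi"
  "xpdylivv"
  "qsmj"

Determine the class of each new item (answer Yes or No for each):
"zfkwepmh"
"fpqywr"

The common property of the 'Yes' items is: ends with 'a'. No 'No' item has it.
"zfkwepmh": ends with 'h' — lacks this property, so No. "fpqywr": ends with 'r' — lacks this property, so No.

No, No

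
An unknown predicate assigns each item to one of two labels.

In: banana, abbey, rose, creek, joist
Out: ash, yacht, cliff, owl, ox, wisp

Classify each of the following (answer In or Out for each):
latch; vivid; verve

Out, In, In

A rule that fits every label: has ≥ 2 vowels — true of each 'In' example, false of each 'Out' one.
latch → 1 vowel → Out. vivid → 2 vowels → In. verve → 2 vowels → In.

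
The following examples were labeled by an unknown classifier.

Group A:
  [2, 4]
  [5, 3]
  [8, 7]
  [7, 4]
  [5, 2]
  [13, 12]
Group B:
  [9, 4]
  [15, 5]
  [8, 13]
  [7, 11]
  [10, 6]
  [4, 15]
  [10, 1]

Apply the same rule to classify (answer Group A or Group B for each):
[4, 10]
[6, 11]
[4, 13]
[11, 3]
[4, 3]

The pattern is that an item is 'Group A' exactly when: |first − second| ≤ 3.
[4, 10]: |4−10| = 6, fails this test → Group B.
[6, 11]: |6−11| = 5, fails this test → Group B.
[4, 13]: |4−13| = 9, fails this test → Group B.
[11, 3]: |11−3| = 8, fails this test → Group B.
[4, 3]: |4−3| = 1, checks out → Group A.

Group B, Group B, Group B, Group B, Group A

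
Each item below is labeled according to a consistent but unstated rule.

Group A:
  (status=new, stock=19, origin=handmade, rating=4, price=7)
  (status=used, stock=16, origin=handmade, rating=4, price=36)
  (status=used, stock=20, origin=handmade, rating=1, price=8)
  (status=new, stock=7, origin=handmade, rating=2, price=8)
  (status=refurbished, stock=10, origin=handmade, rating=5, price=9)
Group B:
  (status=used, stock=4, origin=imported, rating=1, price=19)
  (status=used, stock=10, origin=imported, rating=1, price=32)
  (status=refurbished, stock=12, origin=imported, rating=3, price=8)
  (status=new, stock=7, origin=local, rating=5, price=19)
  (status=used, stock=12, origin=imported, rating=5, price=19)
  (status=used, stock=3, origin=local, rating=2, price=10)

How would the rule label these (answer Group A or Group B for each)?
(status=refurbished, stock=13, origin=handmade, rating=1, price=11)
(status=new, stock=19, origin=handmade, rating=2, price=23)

One predicate separates the groups cleanly: origin is handmade.
(status=refurbished, stock=13, origin=handmade, rating=1, price=11): Group A (origin is handmade).
(status=new, stock=19, origin=handmade, rating=2, price=23): Group A (origin is handmade).

Group A, Group A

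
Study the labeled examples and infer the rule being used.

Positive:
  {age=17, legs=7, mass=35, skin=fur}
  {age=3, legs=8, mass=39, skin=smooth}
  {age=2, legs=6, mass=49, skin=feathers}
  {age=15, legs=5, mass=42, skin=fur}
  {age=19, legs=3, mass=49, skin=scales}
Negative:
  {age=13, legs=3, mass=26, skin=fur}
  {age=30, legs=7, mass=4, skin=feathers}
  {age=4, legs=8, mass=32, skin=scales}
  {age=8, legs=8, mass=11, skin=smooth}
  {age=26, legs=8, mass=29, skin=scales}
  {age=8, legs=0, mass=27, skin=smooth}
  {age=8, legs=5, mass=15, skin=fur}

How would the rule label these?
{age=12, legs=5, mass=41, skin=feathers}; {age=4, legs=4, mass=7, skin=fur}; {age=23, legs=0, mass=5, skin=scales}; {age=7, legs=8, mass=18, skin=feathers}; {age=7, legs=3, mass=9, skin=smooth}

Positive, Negative, Negative, Negative, Negative

'Positive' ⟺ mass ≥ 35.
Positive: {age=12, legs=5, mass=41, skin=feathers}, since mass = 41.
Negative: {age=4, legs=4, mass=7, skin=fur}, since mass = 7.
Negative: {age=23, legs=0, mass=5, skin=scales}, since mass = 5.
Negative: {age=7, legs=8, mass=18, skin=feathers}, since mass = 18.
Negative: {age=7, legs=3, mass=9, skin=smooth}, since mass = 9.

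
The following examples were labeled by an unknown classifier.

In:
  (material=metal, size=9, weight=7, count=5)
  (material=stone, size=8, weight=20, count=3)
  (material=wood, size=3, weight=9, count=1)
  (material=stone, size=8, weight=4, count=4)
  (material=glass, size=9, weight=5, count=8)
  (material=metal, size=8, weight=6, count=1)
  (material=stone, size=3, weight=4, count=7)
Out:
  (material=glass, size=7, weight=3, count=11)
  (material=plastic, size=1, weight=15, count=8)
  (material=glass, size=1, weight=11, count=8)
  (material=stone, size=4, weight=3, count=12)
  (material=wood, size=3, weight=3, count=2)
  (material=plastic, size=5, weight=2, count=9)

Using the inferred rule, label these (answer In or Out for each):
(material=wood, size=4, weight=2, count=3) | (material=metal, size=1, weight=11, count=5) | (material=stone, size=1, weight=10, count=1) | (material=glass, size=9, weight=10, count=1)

Out, Out, Out, In

A rule that fits every label: weight ≥ 4 AND size ≥ 3 — true of each 'In' example, false of each 'Out' one.
(material=wood, size=4, weight=2, count=3) — weight = 2, size = 4, hence Out.
(material=metal, size=1, weight=11, count=5) — weight = 11, size = 1, hence Out.
(material=stone, size=1, weight=10, count=1) — weight = 10, size = 1, hence Out.
(material=glass, size=9, weight=10, count=1) — weight = 10, size = 9, hence In.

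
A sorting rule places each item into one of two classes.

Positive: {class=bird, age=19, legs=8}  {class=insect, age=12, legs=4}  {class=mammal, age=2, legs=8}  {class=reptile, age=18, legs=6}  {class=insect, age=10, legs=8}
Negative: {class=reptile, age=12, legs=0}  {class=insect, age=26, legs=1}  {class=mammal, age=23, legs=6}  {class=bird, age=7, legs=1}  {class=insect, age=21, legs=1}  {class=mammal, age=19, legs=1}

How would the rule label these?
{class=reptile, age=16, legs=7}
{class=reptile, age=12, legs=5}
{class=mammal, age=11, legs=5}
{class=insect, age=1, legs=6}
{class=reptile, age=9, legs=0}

'Positive' ⟺ legs ≥ 4 AND age ≤ 19.
Positive: {class=reptile, age=16, legs=7}, since legs = 7, age = 16. Positive: {class=reptile, age=12, legs=5}, since legs = 5, age = 12. Positive: {class=mammal, age=11, legs=5}, since legs = 5, age = 11. Positive: {class=insect, age=1, legs=6}, since legs = 6, age = 1. Negative: {class=reptile, age=9, legs=0}, since legs = 0, age = 9.

Positive, Positive, Positive, Positive, Negative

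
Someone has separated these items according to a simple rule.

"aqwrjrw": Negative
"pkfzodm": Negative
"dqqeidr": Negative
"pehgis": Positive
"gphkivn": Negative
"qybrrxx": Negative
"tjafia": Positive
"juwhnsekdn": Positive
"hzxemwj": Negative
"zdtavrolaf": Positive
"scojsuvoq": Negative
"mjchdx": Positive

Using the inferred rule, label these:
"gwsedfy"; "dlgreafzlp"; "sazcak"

Negative, Positive, Positive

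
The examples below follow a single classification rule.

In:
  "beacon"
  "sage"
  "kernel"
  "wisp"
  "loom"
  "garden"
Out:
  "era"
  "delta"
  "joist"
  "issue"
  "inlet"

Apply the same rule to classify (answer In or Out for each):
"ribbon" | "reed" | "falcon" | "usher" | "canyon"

The rule appears to be: even length.
"ribbon": In (length 6).
"reed": In (length 4).
"falcon": In (length 6).
"usher": Out (length 5).
"canyon": In (length 6).

In, In, In, Out, In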